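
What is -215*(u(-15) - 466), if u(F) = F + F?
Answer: 106640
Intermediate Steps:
u(F) = 2*F
-215*(u(-15) - 466) = -215*(2*(-15) - 466) = -215*(-30 - 466) = -215*(-496) = 106640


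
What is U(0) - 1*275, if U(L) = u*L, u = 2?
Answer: -275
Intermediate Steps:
U(L) = 2*L
U(0) - 1*275 = 2*0 - 1*275 = 0 - 275 = -275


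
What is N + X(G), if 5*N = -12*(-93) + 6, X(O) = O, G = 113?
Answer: 1687/5 ≈ 337.40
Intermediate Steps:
N = 1122/5 (N = (-12*(-93) + 6)/5 = (1116 + 6)/5 = (⅕)*1122 = 1122/5 ≈ 224.40)
N + X(G) = 1122/5 + 113 = 1687/5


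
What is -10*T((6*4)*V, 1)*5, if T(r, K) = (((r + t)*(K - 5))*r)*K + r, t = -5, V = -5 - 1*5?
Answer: 11772000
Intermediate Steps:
V = -10 (V = -5 - 5 = -10)
T(r, K) = r + K*r*(-5 + K)*(-5 + r) (T(r, K) = (((r - 5)*(K - 5))*r)*K + r = (((-5 + r)*(-5 + K))*r)*K + r = (((-5 + K)*(-5 + r))*r)*K + r = (r*(-5 + K)*(-5 + r))*K + r = K*r*(-5 + K)*(-5 + r) + r = r + K*r*(-5 + K)*(-5 + r))
-10*T((6*4)*V, 1)*5 = -10*(6*4)*(-10)*(1 - 5*1**2 + 25*1 + ((6*4)*(-10))*1**2 - 5*1*(6*4)*(-10))*5 = -10*24*(-10)*(1 - 5*1 + 25 + (24*(-10))*1 - 5*1*24*(-10))*5 = -(-2400)*(1 - 5 + 25 - 240*1 - 5*1*(-240))*5 = -(-2400)*(1 - 5 + 25 - 240 + 1200)*5 = -(-2400)*981*5 = -10*(-235440)*5 = 2354400*5 = 11772000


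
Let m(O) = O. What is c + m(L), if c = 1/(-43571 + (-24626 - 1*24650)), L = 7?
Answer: 649928/92847 ≈ 7.0000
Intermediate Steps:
c = -1/92847 (c = 1/(-43571 + (-24626 - 24650)) = 1/(-43571 - 49276) = 1/(-92847) = -1/92847 ≈ -1.0770e-5)
c + m(L) = -1/92847 + 7 = 649928/92847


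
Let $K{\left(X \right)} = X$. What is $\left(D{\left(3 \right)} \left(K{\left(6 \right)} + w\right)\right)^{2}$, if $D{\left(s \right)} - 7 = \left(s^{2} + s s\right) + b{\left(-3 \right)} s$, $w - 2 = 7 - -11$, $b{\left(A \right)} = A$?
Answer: $173056$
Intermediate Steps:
$w = 20$ ($w = 2 + \left(7 - -11\right) = 2 + \left(7 + 11\right) = 2 + 18 = 20$)
$D{\left(s \right)} = 7 - 3 s + 2 s^{2}$ ($D{\left(s \right)} = 7 - \left(- s^{2} + 3 s - s s\right) = 7 - \left(- 2 s^{2} + 3 s\right) = 7 + \left(2 s^{2} - 3 s\right) = 7 + \left(- 3 s + 2 s^{2}\right) = 7 - 3 s + 2 s^{2}$)
$\left(D{\left(3 \right)} \left(K{\left(6 \right)} + w\right)\right)^{2} = \left(\left(7 - 9 + 2 \cdot 3^{2}\right) \left(6 + 20\right)\right)^{2} = \left(\left(7 - 9 + 2 \cdot 9\right) 26\right)^{2} = \left(\left(7 - 9 + 18\right) 26\right)^{2} = \left(16 \cdot 26\right)^{2} = 416^{2} = 173056$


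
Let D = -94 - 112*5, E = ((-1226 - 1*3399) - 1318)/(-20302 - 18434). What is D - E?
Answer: -8446429/12912 ≈ -654.15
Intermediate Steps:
E = 1981/12912 (E = ((-1226 - 3399) - 1318)/(-38736) = (-4625 - 1318)*(-1/38736) = -5943*(-1/38736) = 1981/12912 ≈ 0.15342)
D = -654 (D = -94 - 560 = -654)
D - E = -654 - 1*1981/12912 = -654 - 1981/12912 = -8446429/12912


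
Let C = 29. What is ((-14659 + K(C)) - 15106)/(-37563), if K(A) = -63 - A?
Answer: 29857/37563 ≈ 0.79485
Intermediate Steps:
((-14659 + K(C)) - 15106)/(-37563) = ((-14659 + (-63 - 1*29)) - 15106)/(-37563) = ((-14659 + (-63 - 29)) - 15106)*(-1/37563) = ((-14659 - 92) - 15106)*(-1/37563) = (-14751 - 15106)*(-1/37563) = -29857*(-1/37563) = 29857/37563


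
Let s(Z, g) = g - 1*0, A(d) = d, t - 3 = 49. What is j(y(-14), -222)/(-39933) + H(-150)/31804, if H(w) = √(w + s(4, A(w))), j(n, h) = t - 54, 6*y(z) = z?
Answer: 2/39933 + 5*I*√3/15902 ≈ 5.0084e-5 + 0.0005446*I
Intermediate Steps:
t = 52 (t = 3 + 49 = 52)
y(z) = z/6
s(Z, g) = g (s(Z, g) = g + 0 = g)
j(n, h) = -2 (j(n, h) = 52 - 54 = -2)
H(w) = √2*√w (H(w) = √(w + w) = √(2*w) = √2*√w)
j(y(-14), -222)/(-39933) + H(-150)/31804 = -2/(-39933) + (√2*√(-150))/31804 = -2*(-1/39933) + (√2*(5*I*√6))*(1/31804) = 2/39933 + (10*I*√3)*(1/31804) = 2/39933 + 5*I*√3/15902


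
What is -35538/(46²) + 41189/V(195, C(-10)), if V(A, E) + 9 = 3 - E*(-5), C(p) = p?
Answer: -22286513/29624 ≈ -752.31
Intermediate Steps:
V(A, E) = -6 + 5*E (V(A, E) = -9 + (3 - E*(-5)) = -9 + (3 + 5*E) = -6 + 5*E)
-35538/(46²) + 41189/V(195, C(-10)) = -35538/(46²) + 41189/(-6 + 5*(-10)) = -35538/2116 + 41189/(-6 - 50) = -35538*1/2116 + 41189/(-56) = -17769/1058 + 41189*(-1/56) = -17769/1058 - 41189/56 = -22286513/29624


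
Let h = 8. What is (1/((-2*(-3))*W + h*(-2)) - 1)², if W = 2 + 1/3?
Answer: 9/4 ≈ 2.2500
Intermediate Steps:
W = 7/3 (W = 2 + ⅓ = 7/3 ≈ 2.3333)
(1/((-2*(-3))*W + h*(-2)) - 1)² = (1/(-2*(-3)*(7/3) + 8*(-2)) - 1)² = (1/(6*(7/3) - 16) - 1)² = (1/(14 - 16) - 1)² = (1/(-2) - 1)² = (-½ - 1)² = (-3/2)² = 9/4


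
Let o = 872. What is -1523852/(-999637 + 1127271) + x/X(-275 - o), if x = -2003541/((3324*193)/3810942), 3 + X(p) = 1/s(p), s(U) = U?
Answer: 336277684858978807/84788032004 ≈ 3.9661e+6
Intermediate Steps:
X(p) = -3 + 1/p
x = -4594090581/386 (x = -2003541/(641532*(1/3810942)) = -2003541/106922/635157 = -2003541*635157/106922 = -4594090581/386 ≈ -1.1902e+7)
-1523852/(-999637 + 1127271) + x/X(-275 - o) = -1523852/(-999637 + 1127271) - 4594090581/(386*(-3 + 1/(-275 - 1*872))) = -1523852/127634 - 4594090581/(386*(-3 + 1/(-275 - 872))) = -1523852*1/127634 - 4594090581/(386*(-3 + 1/(-1147))) = -761926/63817 - 4594090581/(386*(-3 - 1/1147)) = -761926/63817 - 4594090581/(386*(-3442/1147)) = -761926/63817 - 4594090581/386*(-1147/3442) = -761926/63817 + 5269421896407/1328612 = 336277684858978807/84788032004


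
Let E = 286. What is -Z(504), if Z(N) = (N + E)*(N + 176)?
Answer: -537200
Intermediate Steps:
Z(N) = (176 + N)*(286 + N) (Z(N) = (N + 286)*(N + 176) = (286 + N)*(176 + N) = (176 + N)*(286 + N))
-Z(504) = -(50336 + 504² + 462*504) = -(50336 + 254016 + 232848) = -1*537200 = -537200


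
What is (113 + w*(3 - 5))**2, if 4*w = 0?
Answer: 12769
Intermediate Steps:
w = 0 (w = (1/4)*0 = 0)
(113 + w*(3 - 5))**2 = (113 + 0*(3 - 5))**2 = (113 + 0*(-2))**2 = (113 + 0)**2 = 113**2 = 12769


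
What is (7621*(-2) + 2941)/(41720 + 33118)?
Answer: -12301/74838 ≈ -0.16437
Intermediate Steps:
(7621*(-2) + 2941)/(41720 + 33118) = (-15242 + 2941)/74838 = -12301*1/74838 = -12301/74838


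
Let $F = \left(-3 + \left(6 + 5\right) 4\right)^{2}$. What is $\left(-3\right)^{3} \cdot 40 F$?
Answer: $-1815480$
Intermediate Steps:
$F = 1681$ ($F = \left(-3 + 11 \cdot 4\right)^{2} = \left(-3 + 44\right)^{2} = 41^{2} = 1681$)
$\left(-3\right)^{3} \cdot 40 F = \left(-3\right)^{3} \cdot 40 \cdot 1681 = \left(-27\right) 40 \cdot 1681 = \left(-1080\right) 1681 = -1815480$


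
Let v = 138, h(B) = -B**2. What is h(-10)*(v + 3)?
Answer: -14100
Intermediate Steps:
h(-10)*(v + 3) = (-1*(-10)**2)*(138 + 3) = -1*100*141 = -100*141 = -14100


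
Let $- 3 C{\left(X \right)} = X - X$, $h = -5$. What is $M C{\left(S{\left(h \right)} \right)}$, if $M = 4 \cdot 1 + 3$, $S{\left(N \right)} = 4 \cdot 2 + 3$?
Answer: $0$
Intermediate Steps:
$S{\left(N \right)} = 11$ ($S{\left(N \right)} = 8 + 3 = 11$)
$M = 7$ ($M = 4 + 3 = 7$)
$C{\left(X \right)} = 0$ ($C{\left(X \right)} = - \frac{X - X}{3} = \left(- \frac{1}{3}\right) 0 = 0$)
$M C{\left(S{\left(h \right)} \right)} = 7 \cdot 0 = 0$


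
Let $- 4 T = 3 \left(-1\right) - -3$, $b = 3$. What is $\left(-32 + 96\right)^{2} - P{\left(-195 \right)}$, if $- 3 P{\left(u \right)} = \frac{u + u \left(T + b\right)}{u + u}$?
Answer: $\frac{12290}{3} \approx 4096.7$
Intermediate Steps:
$T = 0$ ($T = - \frac{3 \left(-1\right) - -3}{4} = - \frac{-3 + 3}{4} = \left(- \frac{1}{4}\right) 0 = 0$)
$P{\left(u \right)} = - \frac{2}{3}$ ($P{\left(u \right)} = - \frac{\left(u + u \left(0 + 3\right)\right) \frac{1}{u + u}}{3} = - \frac{\left(u + u 3\right) \frac{1}{2 u}}{3} = - \frac{\left(u + 3 u\right) \frac{1}{2 u}}{3} = - \frac{4 u \frac{1}{2 u}}{3} = \left(- \frac{1}{3}\right) 2 = - \frac{2}{3}$)
$\left(-32 + 96\right)^{2} - P{\left(-195 \right)} = \left(-32 + 96\right)^{2} - - \frac{2}{3} = 64^{2} + \frac{2}{3} = 4096 + \frac{2}{3} = \frac{12290}{3}$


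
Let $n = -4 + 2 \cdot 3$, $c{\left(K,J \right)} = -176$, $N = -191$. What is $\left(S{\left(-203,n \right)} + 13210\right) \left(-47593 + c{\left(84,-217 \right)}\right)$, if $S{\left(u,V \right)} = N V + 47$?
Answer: $-615025875$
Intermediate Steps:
$n = 2$ ($n = -4 + 6 = 2$)
$S{\left(u,V \right)} = 47 - 191 V$ ($S{\left(u,V \right)} = - 191 V + 47 = 47 - 191 V$)
$\left(S{\left(-203,n \right)} + 13210\right) \left(-47593 + c{\left(84,-217 \right)}\right) = \left(\left(47 - 382\right) + 13210\right) \left(-47593 - 176\right) = \left(\left(47 - 382\right) + 13210\right) \left(-47769\right) = \left(-335 + 13210\right) \left(-47769\right) = 12875 \left(-47769\right) = -615025875$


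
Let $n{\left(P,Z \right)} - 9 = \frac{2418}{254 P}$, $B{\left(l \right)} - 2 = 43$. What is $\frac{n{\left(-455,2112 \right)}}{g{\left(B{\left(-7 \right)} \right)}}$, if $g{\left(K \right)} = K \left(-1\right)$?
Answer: $- \frac{13304}{66675} \approx -0.19954$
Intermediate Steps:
$B{\left(l \right)} = 45$ ($B{\left(l \right)} = 2 + 43 = 45$)
$g{\left(K \right)} = - K$
$n{\left(P,Z \right)} = 9 + \frac{1209}{127 P}$ ($n{\left(P,Z \right)} = 9 + \frac{2418}{254 P} = 9 + 2418 \frac{1}{254 P} = 9 + \frac{1209}{127 P}$)
$\frac{n{\left(-455,2112 \right)}}{g{\left(B{\left(-7 \right)} \right)}} = \frac{9 + \frac{1209}{127 \left(-455\right)}}{\left(-1\right) 45} = \frac{9 + \frac{1209}{127} \left(- \frac{1}{455}\right)}{-45} = \left(9 - \frac{93}{4445}\right) \left(- \frac{1}{45}\right) = \frac{39912}{4445} \left(- \frac{1}{45}\right) = - \frac{13304}{66675}$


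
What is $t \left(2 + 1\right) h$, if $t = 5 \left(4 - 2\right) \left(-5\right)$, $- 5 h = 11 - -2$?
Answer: $390$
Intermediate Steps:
$h = - \frac{13}{5}$ ($h = - \frac{11 - -2}{5} = - \frac{11 + 2}{5} = \left(- \frac{1}{5}\right) 13 = - \frac{13}{5} \approx -2.6$)
$t = -50$ ($t = 5 \cdot 2 \left(-5\right) = 10 \left(-5\right) = -50$)
$t \left(2 + 1\right) h = - 50 \left(2 + 1\right) \left(- \frac{13}{5}\right) = \left(-50\right) 3 \left(- \frac{13}{5}\right) = \left(-150\right) \left(- \frac{13}{5}\right) = 390$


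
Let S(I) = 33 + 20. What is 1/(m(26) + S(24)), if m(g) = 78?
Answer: 1/131 ≈ 0.0076336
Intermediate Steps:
S(I) = 53
1/(m(26) + S(24)) = 1/(78 + 53) = 1/131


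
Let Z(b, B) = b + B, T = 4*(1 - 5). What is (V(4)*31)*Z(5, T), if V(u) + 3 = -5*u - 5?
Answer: 9548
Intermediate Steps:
T = -16 (T = 4*(-4) = -16)
V(u) = -8 - 5*u (V(u) = -3 + (-5*u - 5) = -3 + (-5 - 5*u) = -8 - 5*u)
Z(b, B) = B + b
(V(4)*31)*Z(5, T) = ((-8 - 5*4)*31)*(-16 + 5) = ((-8 - 20)*31)*(-11) = -28*31*(-11) = -868*(-11) = 9548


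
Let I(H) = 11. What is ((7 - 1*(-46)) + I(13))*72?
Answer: 4608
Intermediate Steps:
((7 - 1*(-46)) + I(13))*72 = ((7 - 1*(-46)) + 11)*72 = ((7 + 46) + 11)*72 = (53 + 11)*72 = 64*72 = 4608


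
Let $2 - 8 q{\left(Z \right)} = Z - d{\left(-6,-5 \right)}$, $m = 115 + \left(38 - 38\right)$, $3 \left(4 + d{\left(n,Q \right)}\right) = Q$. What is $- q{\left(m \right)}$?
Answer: $\frac{89}{6} \approx 14.833$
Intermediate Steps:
$d{\left(n,Q \right)} = -4 + \frac{Q}{3}$
$m = 115$ ($m = 115 + 0 = 115$)
$q{\left(Z \right)} = - \frac{11}{24} - \frac{Z}{8}$ ($q{\left(Z \right)} = \frac{1}{4} - \frac{Z - \left(-4 + \frac{1}{3} \left(-5\right)\right)}{8} = \frac{1}{4} - \frac{Z - \left(-4 - \frac{5}{3}\right)}{8} = \frac{1}{4} - \frac{Z - - \frac{17}{3}}{8} = \frac{1}{4} - \frac{Z + \frac{17}{3}}{8} = \frac{1}{4} - \frac{\frac{17}{3} + Z}{8} = \frac{1}{4} - \left(\frac{17}{24} + \frac{Z}{8}\right) = - \frac{11}{24} - \frac{Z}{8}$)
$- q{\left(m \right)} = - (- \frac{11}{24} - \frac{115}{8}) = \left(-1\right) \left(- \frac{89}{6}\right) = \frac{89}{6}$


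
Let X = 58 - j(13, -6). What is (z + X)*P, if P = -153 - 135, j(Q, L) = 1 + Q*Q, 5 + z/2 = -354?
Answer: 239040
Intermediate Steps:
z = -718 (z = -10 + 2*(-354) = -10 - 708 = -718)
j(Q, L) = 1 + Q²
X = -112 (X = 58 - (1 + 13²) = 58 - (1 + 169) = 58 - 1*170 = 58 - 170 = -112)
P = -288
(z + X)*P = (-718 - 112)*(-288) = -830*(-288) = 239040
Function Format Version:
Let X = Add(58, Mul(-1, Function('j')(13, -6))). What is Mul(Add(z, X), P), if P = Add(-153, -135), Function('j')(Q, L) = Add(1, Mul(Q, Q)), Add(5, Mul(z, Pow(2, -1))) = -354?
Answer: 239040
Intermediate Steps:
z = -718 (z = Add(-10, Mul(2, -354)) = Add(-10, -708) = -718)
Function('j')(Q, L) = Add(1, Pow(Q, 2))
X = -112 (X = Add(58, Mul(-1, Add(1, Pow(13, 2)))) = Add(58, Mul(-1, Add(1, 169))) = Add(58, Mul(-1, 170)) = Add(58, -170) = -112)
P = -288
Mul(Add(z, X), P) = Mul(Add(-718, -112), -288) = Mul(-830, -288) = 239040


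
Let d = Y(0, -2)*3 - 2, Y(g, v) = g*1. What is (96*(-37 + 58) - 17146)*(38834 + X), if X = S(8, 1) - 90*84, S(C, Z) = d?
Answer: -473145360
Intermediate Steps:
Y(g, v) = g
d = -2 (d = 0*3 - 2 = 0 - 2 = -2)
S(C, Z) = -2
X = -7562 (X = -2 - 90*84 = -2 - 7560 = -7562)
(96*(-37 + 58) - 17146)*(38834 + X) = (96*(-37 + 58) - 17146)*(38834 - 7562) = (96*21 - 17146)*31272 = (2016 - 17146)*31272 = -15130*31272 = -473145360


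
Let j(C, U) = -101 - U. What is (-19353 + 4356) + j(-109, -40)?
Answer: -15058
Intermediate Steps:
(-19353 + 4356) + j(-109, -40) = (-19353 + 4356) + (-101 - 1*(-40)) = -14997 + (-101 + 40) = -14997 - 61 = -15058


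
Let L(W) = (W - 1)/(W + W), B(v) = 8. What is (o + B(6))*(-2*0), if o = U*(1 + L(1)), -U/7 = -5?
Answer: 0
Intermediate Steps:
U = 35 (U = -7*(-5) = 35)
L(W) = (-1 + W)/(2*W) (L(W) = (-1 + W)/((2*W)) = (-1 + W)*(1/(2*W)) = (-1 + W)/(2*W))
o = 35 (o = 35*(1 + (½)*(-1 + 1)/1) = 35*(1 + (½)*1*0) = 35*(1 + 0) = 35*1 = 35)
(o + B(6))*(-2*0) = (35 + 8)*(-2*0) = 43*0 = 0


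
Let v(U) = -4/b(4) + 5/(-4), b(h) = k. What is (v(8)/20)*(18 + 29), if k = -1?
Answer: 517/80 ≈ 6.4625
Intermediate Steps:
b(h) = -1
v(U) = 11/4 (v(U) = -4/(-1) + 5/(-4) = -4*(-1) + 5*(-1/4) = 4 - 5/4 = 11/4)
(v(8)/20)*(18 + 29) = ((11/4)/20)*(18 + 29) = ((11/4)*(1/20))*47 = (11/80)*47 = 517/80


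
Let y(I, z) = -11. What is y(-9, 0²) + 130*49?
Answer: 6359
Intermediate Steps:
y(-9, 0²) + 130*49 = -11 + 130*49 = -11 + 6370 = 6359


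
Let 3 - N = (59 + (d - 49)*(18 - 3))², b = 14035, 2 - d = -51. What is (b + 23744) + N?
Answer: 23621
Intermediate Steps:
d = 53 (d = 2 - 1*(-51) = 2 + 51 = 53)
N = -14158 (N = 3 - (59 + (53 - 49)*(18 - 3))² = 3 - (59 + 4*15)² = 3 - (59 + 60)² = 3 - 1*119² = 3 - 1*14161 = 3 - 14161 = -14158)
(b + 23744) + N = (14035 + 23744) - 14158 = 37779 - 14158 = 23621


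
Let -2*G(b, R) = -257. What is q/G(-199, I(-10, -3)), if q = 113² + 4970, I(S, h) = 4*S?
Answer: 35478/257 ≈ 138.05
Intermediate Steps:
G(b, R) = 257/2 (G(b, R) = -½*(-257) = 257/2)
q = 17739 (q = 12769 + 4970 = 17739)
q/G(-199, I(-10, -3)) = 17739/(257/2) = 17739*(2/257) = 35478/257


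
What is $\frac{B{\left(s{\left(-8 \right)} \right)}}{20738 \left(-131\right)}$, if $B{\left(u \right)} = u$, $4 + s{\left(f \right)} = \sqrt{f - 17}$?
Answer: $\frac{2}{1358339} - \frac{5 i}{2716678} \approx 1.4724 \cdot 10^{-6} - 1.8405 \cdot 10^{-6} i$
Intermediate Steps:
$s{\left(f \right)} = -4 + \sqrt{-17 + f}$ ($s{\left(f \right)} = -4 + \sqrt{f - 17} = -4 + \sqrt{-17 + f}$)
$\frac{B{\left(s{\left(-8 \right)} \right)}}{20738 \left(-131\right)} = \frac{-4 + \sqrt{-17 - 8}}{20738 \left(-131\right)} = \frac{-4 + \sqrt{-25}}{-2716678} = \left(-4 + 5 i\right) \left(- \frac{1}{2716678}\right) = \frac{2}{1358339} - \frac{5 i}{2716678}$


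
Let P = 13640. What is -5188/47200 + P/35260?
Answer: 5760989/20803400 ≈ 0.27693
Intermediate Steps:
-5188/47200 + P/35260 = -5188/47200 + 13640/35260 = -5188*1/47200 + 13640*(1/35260) = -1297/11800 + 682/1763 = 5760989/20803400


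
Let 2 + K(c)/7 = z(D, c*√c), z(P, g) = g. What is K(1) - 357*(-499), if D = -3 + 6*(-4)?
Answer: 178136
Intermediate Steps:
D = -27 (D = -3 - 24 = -27)
K(c) = -14 + 7*c^(3/2) (K(c) = -14 + 7*(c*√c) = -14 + 7*c^(3/2))
K(1) - 357*(-499) = (-14 + 7*1^(3/2)) - 357*(-499) = (-14 + 7*1) + 178143 = (-14 + 7) + 178143 = -7 + 178143 = 178136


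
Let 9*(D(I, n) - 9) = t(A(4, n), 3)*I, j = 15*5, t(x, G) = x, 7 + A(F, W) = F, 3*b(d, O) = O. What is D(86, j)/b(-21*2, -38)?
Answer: 59/38 ≈ 1.5526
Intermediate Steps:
b(d, O) = O/3
A(F, W) = -7 + F
j = 75
D(I, n) = 9 - I/3 (D(I, n) = 9 + ((-7 + 4)*I)/9 = 9 + (-3*I)/9 = 9 - I/3)
D(86, j)/b(-21*2, -38) = (9 - ⅓*86)/(((⅓)*(-38))) = (9 - 86/3)/(-38/3) = -59/3*(-3/38) = 59/38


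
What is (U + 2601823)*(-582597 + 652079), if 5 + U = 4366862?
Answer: 484197823760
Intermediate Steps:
U = 4366857 (U = -5 + 4366862 = 4366857)
(U + 2601823)*(-582597 + 652079) = (4366857 + 2601823)*(-582597 + 652079) = 6968680*69482 = 484197823760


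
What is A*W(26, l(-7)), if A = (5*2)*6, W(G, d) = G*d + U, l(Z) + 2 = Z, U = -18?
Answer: -15120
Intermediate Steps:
l(Z) = -2 + Z
W(G, d) = -18 + G*d (W(G, d) = G*d - 18 = -18 + G*d)
A = 60 (A = 10*6 = 60)
A*W(26, l(-7)) = 60*(-18 + 26*(-2 - 7)) = 60*(-18 + 26*(-9)) = 60*(-18 - 234) = 60*(-252) = -15120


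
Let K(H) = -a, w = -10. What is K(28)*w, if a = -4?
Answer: -40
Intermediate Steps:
K(H) = 4 (K(H) = -1*(-4) = 4)
K(28)*w = 4*(-10) = -40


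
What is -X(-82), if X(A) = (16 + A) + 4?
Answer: 62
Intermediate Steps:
X(A) = 20 + A
-X(-82) = -(20 - 82) = -1*(-62) = 62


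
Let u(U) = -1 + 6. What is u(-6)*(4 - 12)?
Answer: -40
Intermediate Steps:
u(U) = 5
u(-6)*(4 - 12) = 5*(4 - 12) = 5*(-8) = -40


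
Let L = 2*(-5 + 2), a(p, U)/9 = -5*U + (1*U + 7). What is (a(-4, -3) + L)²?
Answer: 27225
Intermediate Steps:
a(p, U) = 63 - 36*U (a(p, U) = 9*(-5*U + (1*U + 7)) = 9*(-5*U + (U + 7)) = 9*(-5*U + (7 + U)) = 9*(7 - 4*U) = 63 - 36*U)
L = -6 (L = 2*(-3) = -6)
(a(-4, -3) + L)² = ((63 - 36*(-3)) - 6)² = ((63 + 108) - 6)² = (171 - 6)² = 165² = 27225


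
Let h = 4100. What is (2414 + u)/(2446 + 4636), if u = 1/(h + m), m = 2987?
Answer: 17108019/50190134 ≈ 0.34086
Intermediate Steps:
u = 1/7087 (u = 1/(4100 + 2987) = 1/7087 ≈ 0.00014110)
(2414 + u)/(2446 + 4636) = (2414 + 1/7087)/(2446 + 4636) = (17108019/7087)/7082 = (17108019/7087)*(1/7082) = 17108019/50190134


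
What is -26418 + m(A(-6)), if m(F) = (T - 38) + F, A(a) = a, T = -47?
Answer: -26509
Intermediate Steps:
m(F) = -85 + F (m(F) = (-47 - 38) + F = -85 + F)
-26418 + m(A(-6)) = -26418 + (-85 - 6) = -26418 - 91 = -26509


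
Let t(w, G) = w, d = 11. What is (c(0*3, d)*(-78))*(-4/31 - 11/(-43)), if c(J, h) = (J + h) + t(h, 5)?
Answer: -290004/1333 ≈ -217.56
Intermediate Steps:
c(J, h) = J + 2*h (c(J, h) = (J + h) + h = J + 2*h)
(c(0*3, d)*(-78))*(-4/31 - 11/(-43)) = ((0*3 + 2*11)*(-78))*(-4/31 - 11/(-43)) = ((0 + 22)*(-78))*(-4*1/31 - 11*(-1/43)) = (22*(-78))*(-4/31 + 11/43) = -1716*169/1333 = -290004/1333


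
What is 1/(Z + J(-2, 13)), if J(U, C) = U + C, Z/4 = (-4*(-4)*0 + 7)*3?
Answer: 1/95 ≈ 0.010526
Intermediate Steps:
Z = 84 (Z = 4*((-4*(-4)*0 + 7)*3) = 4*((16*0 + 7)*3) = 4*((0 + 7)*3) = 4*(7*3) = 4*21 = 84)
J(U, C) = C + U
1/(Z + J(-2, 13)) = 1/(84 + (13 - 2)) = 1/(84 + 11) = 1/95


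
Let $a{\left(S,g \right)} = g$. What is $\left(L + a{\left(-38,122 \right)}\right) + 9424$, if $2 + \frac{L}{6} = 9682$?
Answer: $67626$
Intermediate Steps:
$L = 58080$ ($L = -12 + 6 \cdot 9682 = -12 + 58092 = 58080$)
$\left(L + a{\left(-38,122 \right)}\right) + 9424 = \left(58080 + 122\right) + 9424 = 58202 + 9424 = 67626$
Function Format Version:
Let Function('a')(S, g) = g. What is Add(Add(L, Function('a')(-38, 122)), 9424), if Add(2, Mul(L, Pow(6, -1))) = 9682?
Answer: 67626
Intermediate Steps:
L = 58080 (L = Add(-12, Mul(6, 9682)) = Add(-12, 58092) = 58080)
Add(Add(L, Function('a')(-38, 122)), 9424) = Add(Add(58080, 122), 9424) = Add(58202, 9424) = 67626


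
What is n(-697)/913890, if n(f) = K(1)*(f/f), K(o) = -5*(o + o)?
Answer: -1/91389 ≈ -1.0942e-5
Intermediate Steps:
K(o) = -10*o
n(f) = -10 (n(f) = (-10*1)*(f/f) = -10*1 = -10)
n(-697)/913890 = -10/913890 = -10*1/913890 = -1/91389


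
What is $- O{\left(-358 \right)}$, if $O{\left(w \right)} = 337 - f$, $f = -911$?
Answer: $-1248$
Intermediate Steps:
$O{\left(w \right)} = 1248$ ($O{\left(w \right)} = 337 - -911 = 337 + 911 = 1248$)
$- O{\left(-358 \right)} = \left(-1\right) 1248 = -1248$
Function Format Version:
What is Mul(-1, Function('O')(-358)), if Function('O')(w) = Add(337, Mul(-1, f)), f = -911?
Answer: -1248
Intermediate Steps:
Function('O')(w) = 1248 (Function('O')(w) = Add(337, Mul(-1, -911)) = Add(337, 911) = 1248)
Mul(-1, Function('O')(-358)) = Mul(-1, 1248) = -1248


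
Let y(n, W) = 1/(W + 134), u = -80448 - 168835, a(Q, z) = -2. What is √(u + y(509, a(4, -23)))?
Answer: I*√1085876715/66 ≈ 499.28*I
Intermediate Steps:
u = -249283
y(n, W) = 1/(134 + W)
√(u + y(509, a(4, -23))) = √(-249283 + 1/(134 - 2)) = √(-249283 + 1/132) = √(-32905355/132) = I*√1085876715/66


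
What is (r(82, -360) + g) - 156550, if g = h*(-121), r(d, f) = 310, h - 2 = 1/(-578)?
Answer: -90446475/578 ≈ -1.5648e+5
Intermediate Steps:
h = 1155/578 (h = 2 + 1/(-578) = 2 - 1/578 = 1155/578 ≈ 1.9983)
g = -139755/578 (g = (1155/578)*(-121) = -139755/578 ≈ -241.79)
(r(82, -360) + g) - 156550 = (310 - 139755/578) - 156550 = 39425/578 - 156550 = -90446475/578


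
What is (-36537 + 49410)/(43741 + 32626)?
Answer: 12873/76367 ≈ 0.16857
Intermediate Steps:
(-36537 + 49410)/(43741 + 32626) = 12873/76367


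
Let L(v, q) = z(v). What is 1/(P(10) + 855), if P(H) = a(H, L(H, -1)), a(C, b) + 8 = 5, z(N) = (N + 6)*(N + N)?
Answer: 1/852 ≈ 0.0011737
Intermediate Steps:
z(N) = 2*N*(6 + N) (z(N) = (6 + N)*(2*N) = 2*N*(6 + N))
L(v, q) = 2*v*(6 + v)
a(C, b) = -3 (a(C, b) = -8 + 5 = -3)
P(H) = -3
1/(P(10) + 855) = 1/(-3 + 855) = 1/852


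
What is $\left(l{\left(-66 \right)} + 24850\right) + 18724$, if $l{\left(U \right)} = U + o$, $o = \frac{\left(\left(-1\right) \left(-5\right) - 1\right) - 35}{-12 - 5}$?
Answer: $\frac{739667}{17} \approx 43510.0$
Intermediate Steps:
$o = \frac{31}{17}$ ($o = \frac{\left(5 - 1\right) - 35}{-17} = \left(4 - 35\right) \left(- \frac{1}{17}\right) = \left(-31\right) \left(- \frac{1}{17}\right) = \frac{31}{17} \approx 1.8235$)
$l{\left(U \right)} = \frac{31}{17} + U$ ($l{\left(U \right)} = U + \frac{31}{17} = \frac{31}{17} + U$)
$\left(l{\left(-66 \right)} + 24850\right) + 18724 = \left(\left(\frac{31}{17} - 66\right) + 24850\right) + 18724 = \left(- \frac{1091}{17} + 24850\right) + 18724 = \frac{421359}{17} + 18724 = \frac{739667}{17}$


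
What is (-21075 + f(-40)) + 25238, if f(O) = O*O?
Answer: 5763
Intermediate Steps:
f(O) = O**2
(-21075 + f(-40)) + 25238 = (-21075 + (-40)**2) + 25238 = (-21075 + 1600) + 25238 = -19475 + 25238 = 5763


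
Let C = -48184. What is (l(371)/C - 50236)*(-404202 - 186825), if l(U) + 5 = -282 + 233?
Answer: 715311517548495/24092 ≈ 2.9691e+10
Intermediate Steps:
l(U) = -54 (l(U) = -5 + (-282 + 233) = -5 - 49 = -54)
(l(371)/C - 50236)*(-404202 - 186825) = (-54/(-48184) - 50236)*(-404202 - 186825) = (-54*(-1/48184) - 50236)*(-591027) = (27/24092 - 50236)*(-591027) = -1210285685/24092*(-591027) = 715311517548495/24092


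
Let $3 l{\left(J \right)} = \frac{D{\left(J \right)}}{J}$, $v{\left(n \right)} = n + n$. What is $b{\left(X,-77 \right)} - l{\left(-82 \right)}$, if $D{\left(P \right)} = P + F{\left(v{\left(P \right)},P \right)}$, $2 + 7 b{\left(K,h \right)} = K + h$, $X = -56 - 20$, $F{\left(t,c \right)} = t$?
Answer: $- \frac{162}{7} \approx -23.143$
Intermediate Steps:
$v{\left(n \right)} = 2 n$
$X = -76$
$b{\left(K,h \right)} = - \frac{2}{7} + \frac{K}{7} + \frac{h}{7}$ ($b{\left(K,h \right)} = - \frac{2}{7} + \frac{K + h}{7} = - \frac{2}{7} + \left(\frac{K}{7} + \frac{h}{7}\right) = - \frac{2}{7} + \frac{K}{7} + \frac{h}{7}$)
$D{\left(P \right)} = 3 P$ ($D{\left(P \right)} = P + 2 P = 3 P$)
$l{\left(J \right)} = 1$ ($l{\left(J \right)} = \frac{3 J \frac{1}{J}}{3} = \frac{1}{3} \cdot 3 = 1$)
$b{\left(X,-77 \right)} - l{\left(-82 \right)} = \left(- \frac{2}{7} + \frac{1}{7} \left(-76\right) + \frac{1}{7} \left(-77\right)\right) - 1 = \left(- \frac{2}{7} - \frac{76}{7} - 11\right) - 1 = - \frac{155}{7} - 1 = - \frac{162}{7}$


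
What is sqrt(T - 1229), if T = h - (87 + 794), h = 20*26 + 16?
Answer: I*sqrt(1574) ≈ 39.674*I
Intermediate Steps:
h = 536 (h = 520 + 16 = 536)
T = -345 (T = 536 - (87 + 794) = 536 - 1*881 = 536 - 881 = -345)
sqrt(T - 1229) = sqrt(-345 - 1229) = sqrt(-1574) = I*sqrt(1574)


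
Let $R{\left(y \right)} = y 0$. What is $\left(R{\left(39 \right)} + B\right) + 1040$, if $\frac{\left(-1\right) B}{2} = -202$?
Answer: $1444$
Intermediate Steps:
$B = 404$ ($B = \left(-2\right) \left(-202\right) = 404$)
$R{\left(y \right)} = 0$
$\left(R{\left(39 \right)} + B\right) + 1040 = \left(0 + 404\right) + 1040 = 404 + 1040 = 1444$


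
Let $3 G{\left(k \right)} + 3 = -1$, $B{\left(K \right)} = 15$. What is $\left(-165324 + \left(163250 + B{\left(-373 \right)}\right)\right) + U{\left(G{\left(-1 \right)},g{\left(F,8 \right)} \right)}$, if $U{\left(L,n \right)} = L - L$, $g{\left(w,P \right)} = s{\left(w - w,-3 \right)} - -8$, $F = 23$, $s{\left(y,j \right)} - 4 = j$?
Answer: $-2059$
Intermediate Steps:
$s{\left(y,j \right)} = 4 + j$
$G{\left(k \right)} = - \frac{4}{3}$ ($G{\left(k \right)} = -1 + \frac{1}{3} \left(-1\right) = -1 - \frac{1}{3} = - \frac{4}{3}$)
$g{\left(w,P \right)} = 9$ ($g{\left(w,P \right)} = \left(4 - 3\right) - -8 = 1 + 8 = 9$)
$U{\left(L,n \right)} = 0$
$\left(-165324 + \left(163250 + B{\left(-373 \right)}\right)\right) + U{\left(G{\left(-1 \right)},g{\left(F,8 \right)} \right)} = \left(-165324 + \left(163250 + 15\right)\right) + 0 = \left(-165324 + 163265\right) + 0 = -2059 + 0 = -2059$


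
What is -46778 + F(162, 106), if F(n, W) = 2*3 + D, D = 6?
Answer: -46766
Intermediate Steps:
F(n, W) = 12 (F(n, W) = 2*3 + 6 = 6 + 6 = 12)
-46778 + F(162, 106) = -46778 + 12 = -46766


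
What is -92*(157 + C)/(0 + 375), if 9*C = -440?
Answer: -89516/3375 ≈ -26.523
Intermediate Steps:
C = -440/9 (C = (1/9)*(-440) = -440/9 ≈ -48.889)
-92*(157 + C)/(0 + 375) = -92*(157 - 440/9)/(0 + 375) = -92/(375/(973/9)) = -92/(375*(9/973)) = -92/3375/973 = -92*973/3375 = -89516/3375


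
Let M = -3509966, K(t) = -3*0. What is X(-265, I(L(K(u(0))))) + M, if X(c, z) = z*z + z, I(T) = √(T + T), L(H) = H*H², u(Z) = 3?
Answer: -3509966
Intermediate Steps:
K(t) = 0
L(H) = H³
I(T) = √2*√T (I(T) = √(2*T) = √2*√T)
X(c, z) = z + z² (X(c, z) = z² + z = z + z²)
X(-265, I(L(K(u(0))))) + M = (√2*√(0³))*(1 + √2*√(0³)) - 3509966 = (√2*√0)*(1 + √2*√0) - 3509966 = (√2*0)*(1 + √2*0) - 3509966 = 0*(1 + 0) - 3509966 = 0*1 - 3509966 = 0 - 3509966 = -3509966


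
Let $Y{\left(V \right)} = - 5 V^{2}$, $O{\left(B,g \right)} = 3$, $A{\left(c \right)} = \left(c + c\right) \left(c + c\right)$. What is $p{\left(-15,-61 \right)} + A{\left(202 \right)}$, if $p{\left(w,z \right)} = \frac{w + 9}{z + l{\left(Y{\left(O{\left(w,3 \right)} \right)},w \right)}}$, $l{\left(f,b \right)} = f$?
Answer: $\frac{8650451}{53} \approx 1.6322 \cdot 10^{5}$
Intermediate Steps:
$A{\left(c \right)} = 4 c^{2}$ ($A{\left(c \right)} = 2 c 2 c = 4 c^{2}$)
$p{\left(w,z \right)} = \frac{9 + w}{-45 + z}$ ($p{\left(w,z \right)} = \frac{w + 9}{z - 5 \cdot 3^{2}} = \frac{9 + w}{z - 45} = \frac{9 + w}{-45 + z}$)
$p{\left(-15,-61 \right)} + A{\left(202 \right)} = \frac{9 - 15}{-45 - 61} + 4 \cdot 202^{2} = \frac{1}{-106} \left(-6\right) + 4 \cdot 40804 = \left(- \frac{1}{106}\right) \left(-6\right) + 163216 = \frac{3}{53} + 163216 = \frac{8650451}{53}$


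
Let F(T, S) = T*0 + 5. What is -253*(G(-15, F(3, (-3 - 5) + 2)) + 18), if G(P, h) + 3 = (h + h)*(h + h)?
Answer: -29095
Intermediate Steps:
F(T, S) = 5 (F(T, S) = 0 + 5 = 5)
G(P, h) = -3 + 4*h**2 (G(P, h) = -3 + (h + h)*(h + h) = -3 + (2*h)*(2*h) = -3 + 4*h**2)
-253*(G(-15, F(3, (-3 - 5) + 2)) + 18) = -253*((-3 + 4*5**2) + 18) = -253*((-3 + 4*25) + 18) = -253*((-3 + 100) + 18) = -253*(97 + 18) = -253*115 = -29095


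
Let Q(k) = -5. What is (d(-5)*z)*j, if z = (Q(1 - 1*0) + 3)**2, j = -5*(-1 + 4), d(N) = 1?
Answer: -60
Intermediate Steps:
j = -15 (j = -5*3 = -15)
z = 4 (z = (-5 + 3)**2 = (-2)**2 = 4)
(d(-5)*z)*j = (1*4)*(-15) = 4*(-15) = -60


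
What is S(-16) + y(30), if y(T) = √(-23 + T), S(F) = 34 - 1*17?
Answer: 17 + √7 ≈ 19.646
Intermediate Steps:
S(F) = 17 (S(F) = 34 - 17 = 17)
S(-16) + y(30) = 17 + √(-23 + 30) = 17 + √7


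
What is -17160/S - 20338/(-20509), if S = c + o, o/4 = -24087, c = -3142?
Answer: 237536206/204044041 ≈ 1.1641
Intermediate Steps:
o = -96348 (o = 4*(-24087) = -96348)
S = -99490 (S = -3142 - 96348 = -99490)
-17160/S - 20338/(-20509) = -17160/(-99490) - 20338/(-20509) = -17160*(-1/99490) - 20338*(-1/20509) = 1716/9949 + 20338/20509 = 237536206/204044041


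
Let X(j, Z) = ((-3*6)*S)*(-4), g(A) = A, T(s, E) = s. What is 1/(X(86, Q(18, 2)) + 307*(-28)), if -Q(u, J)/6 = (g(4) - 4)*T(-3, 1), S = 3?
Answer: -1/8380 ≈ -0.00011933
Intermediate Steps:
Q(u, J) = 0 (Q(u, J) = -6*(4 - 4)*(-3) = -0*(-3) = -6*0 = 0)
X(j, Z) = 216 (X(j, Z) = (-3*6*3)*(-4) = -18*3*(-4) = -54*(-4) = 216)
1/(X(86, Q(18, 2)) + 307*(-28)) = 1/(216 + 307*(-28)) = 1/(216 - 8596) = 1/(-8380) = -1/8380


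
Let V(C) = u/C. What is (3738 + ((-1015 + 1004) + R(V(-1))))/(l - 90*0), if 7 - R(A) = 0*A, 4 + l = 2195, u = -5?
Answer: 3734/2191 ≈ 1.7042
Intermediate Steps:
V(C) = -5/C
l = 2191 (l = -4 + 2195 = 2191)
R(A) = 7 (R(A) = 7 - 0*A = 7 - 1*0 = 7 + 0 = 7)
(3738 + ((-1015 + 1004) + R(V(-1))))/(l - 90*0) = (3738 + ((-1015 + 1004) + 7))/(2191 - 90*0) = (3738 + (-11 + 7))/(2191 + 0) = (3738 - 4)/2191 = 3734*(1/2191) = 3734/2191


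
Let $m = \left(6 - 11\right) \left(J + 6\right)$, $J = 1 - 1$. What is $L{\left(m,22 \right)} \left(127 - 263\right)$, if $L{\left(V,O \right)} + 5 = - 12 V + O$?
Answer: $-51272$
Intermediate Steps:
$J = 0$
$m = -30$ ($m = \left(6 - 11\right) \left(0 + 6\right) = \left(-5\right) 6 = -30$)
$L{\left(V,O \right)} = -5 + O - 12 V$ ($L{\left(V,O \right)} = -5 + \left(- 12 V + O\right) = -5 + \left(O - 12 V\right) = -5 + O - 12 V$)
$L{\left(m,22 \right)} \left(127 - 263\right) = \left(-5 + 22 - -360\right) \left(127 - 263\right) = \left(-5 + 22 + 360\right) \left(-136\right) = 377 \left(-136\right) = -51272$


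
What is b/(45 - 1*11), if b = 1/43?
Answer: 1/1462 ≈ 0.00068399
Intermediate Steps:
b = 1/43 ≈ 0.023256
b/(45 - 1*11) = (1/43)/(45 - 1*11) = (1/43)/(45 - 11) = (1/43)/34 = (1/34)*(1/43) = 1/1462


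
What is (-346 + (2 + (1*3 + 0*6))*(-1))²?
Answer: 123201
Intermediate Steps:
(-346 + (2 + (1*3 + 0*6))*(-1))² = (-346 + (2 + (3 + 0))*(-1))² = (-346 + (2 + 3)*(-1))² = (-346 + 5*(-1))² = (-346 - 5)² = (-351)² = 123201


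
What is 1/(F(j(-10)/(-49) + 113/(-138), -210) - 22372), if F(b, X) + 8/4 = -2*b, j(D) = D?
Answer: -3381/75642337 ≈ -4.4697e-5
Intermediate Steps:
F(b, X) = -2 - 2*b
1/(F(j(-10)/(-49) + 113/(-138), -210) - 22372) = 1/((-2 - 2*(-10/(-49) + 113/(-138))) - 22372) = 1/((-2 - 2*(-10*(-1/49) + 113*(-1/138))) - 22372) = 1/((-2 - 2*(10/49 - 113/138)) - 22372) = 1/((-2 - 2*(-4157/6762)) - 22372) = 1/((-2 + 4157/3381) - 22372) = 1/(-2605/3381 - 22372) = 1/(-75642337/3381) = -3381/75642337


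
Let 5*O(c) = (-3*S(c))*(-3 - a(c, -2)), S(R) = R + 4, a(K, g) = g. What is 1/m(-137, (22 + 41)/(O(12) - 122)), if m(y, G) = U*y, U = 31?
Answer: -1/4247 ≈ -0.00023546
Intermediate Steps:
S(R) = 4 + R
O(c) = 12/5 + 3*c/5 (O(c) = ((-3*(4 + c))*(-3 - 1*(-2)))/5 = ((-12 - 3*c)*(-3 + 2))/5 = ((-12 - 3*c)*(-1))/5 = (12 + 3*c)/5 = 12/5 + 3*c/5)
m(y, G) = 31*y
1/m(-137, (22 + 41)/(O(12) - 122)) = 1/(31*(-137)) = 1/(-4247) = -1/4247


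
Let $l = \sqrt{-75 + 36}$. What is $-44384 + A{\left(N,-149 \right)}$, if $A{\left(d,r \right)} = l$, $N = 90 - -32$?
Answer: $-44384 + i \sqrt{39} \approx -44384.0 + 6.245 i$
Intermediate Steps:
$N = 122$ ($N = 90 + 32 = 122$)
$l = i \sqrt{39}$ ($l = \sqrt{-39} = i \sqrt{39} \approx 6.245 i$)
$A{\left(d,r \right)} = i \sqrt{39}$
$-44384 + A{\left(N,-149 \right)} = -44384 + i \sqrt{39}$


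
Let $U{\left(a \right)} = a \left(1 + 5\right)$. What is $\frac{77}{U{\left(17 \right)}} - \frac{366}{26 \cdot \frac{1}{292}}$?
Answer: $- \frac{5449471}{1326} \approx -4109.7$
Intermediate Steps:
$U{\left(a \right)} = 6 a$ ($U{\left(a \right)} = a 6 = 6 a$)
$\frac{77}{U{\left(17 \right)}} - \frac{366}{26 \cdot \frac{1}{292}} = \frac{77}{6 \cdot 17} - \frac{366}{26 \cdot \frac{1}{292}} = \frac{77}{102} - \frac{366}{26 \cdot \frac{1}{292}} = 77 \cdot \frac{1}{102} - \frac{366}{\frac{13}{146}} = \frac{77}{102} - \frac{53436}{13} = - \frac{5449471}{1326}$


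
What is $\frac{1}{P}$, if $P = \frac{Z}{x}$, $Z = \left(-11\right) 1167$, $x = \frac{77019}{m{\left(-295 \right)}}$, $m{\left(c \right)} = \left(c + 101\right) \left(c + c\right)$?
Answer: $- \frac{25673}{489774340} \approx -5.2418 \cdot 10^{-5}$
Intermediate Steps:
$m{\left(c \right)} = 2 c \left(101 + c\right)$ ($m{\left(c \right)} = \left(101 + c\right) 2 c = 2 c \left(101 + c\right)$)
$x = \frac{77019}{114460}$ ($x = \frac{77019}{2 \left(-295\right) \left(101 - 295\right)} = \frac{77019}{2 \left(-295\right) \left(-194\right)} = \frac{77019}{114460} \approx 0.67289$)
$Z = -12837$
$P = - \frac{489774340}{25673}$ ($P = - \frac{12837}{\frac{77019}{114460}} = \left(-12837\right) \frac{114460}{77019} = - \frac{489774340}{25673} \approx -19077.0$)
$\frac{1}{P} = \frac{1}{- \frac{489774340}{25673}} = - \frac{25673}{489774340}$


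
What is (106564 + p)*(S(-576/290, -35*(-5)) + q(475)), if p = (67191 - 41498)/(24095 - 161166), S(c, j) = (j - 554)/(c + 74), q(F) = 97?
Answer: 13992139248781569/1431295382 ≈ 9.7759e+6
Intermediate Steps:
S(c, j) = (-554 + j)/(74 + c)
p = -25693/137071 (p = 25693/(-137071) = 25693*(-1/137071) = -25693/137071 ≈ -0.18744)
(106564 + p)*(S(-576/290, -35*(-5)) + q(475)) = (106564 - 25693/137071)*((-554 - 35*(-5))/(74 - 576/290) + 97) = 14606808351*((-554 + 175)/(74 - 576*1/290) + 97)/137071 = 14606808351*(-379/(74 - 288/145) + 97)/137071 = 14606808351*(-379/(10442/145) + 97)/137071 = 14606808351*((145/10442)*(-379) + 97)/137071 = 14606808351*(-54955/10442 + 97)/137071 = (14606808351/137071)*(957919/10442) = 13992139248781569/1431295382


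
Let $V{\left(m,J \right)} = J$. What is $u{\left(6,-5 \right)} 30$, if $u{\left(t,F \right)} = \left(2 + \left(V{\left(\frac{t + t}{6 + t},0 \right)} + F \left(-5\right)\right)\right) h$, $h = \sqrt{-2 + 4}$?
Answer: $810 \sqrt{2} \approx 1145.5$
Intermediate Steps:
$h = \sqrt{2} \approx 1.4142$
$u{\left(t,F \right)} = \sqrt{2} \left(2 - 5 F\right)$ ($u{\left(t,F \right)} = \left(2 + \left(0 + F \left(-5\right)\right)\right) \sqrt{2} = \left(2 + \left(0 - 5 F\right)\right) \sqrt{2} = \left(2 - 5 F\right) \sqrt{2} = \sqrt{2} \left(2 - 5 F\right)$)
$u{\left(6,-5 \right)} 30 = \sqrt{2} \left(2 - -25\right) 30 = \sqrt{2} \left(2 + 25\right) 30 = \sqrt{2} \cdot 27 \cdot 30 = 27 \sqrt{2} \cdot 30 = 810 \sqrt{2}$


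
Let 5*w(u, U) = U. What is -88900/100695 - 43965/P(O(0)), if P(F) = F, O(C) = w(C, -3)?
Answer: 210809635/2877 ≈ 73274.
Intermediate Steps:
w(u, U) = U/5
O(C) = -3/5 (O(C) = (1/5)*(-3) = -3/5)
-88900/100695 - 43965/P(O(0)) = -88900/100695 - 43965/(-3/5) = -88900*1/100695 - 43965*(-5/3) = -2540/2877 + 73275 = 210809635/2877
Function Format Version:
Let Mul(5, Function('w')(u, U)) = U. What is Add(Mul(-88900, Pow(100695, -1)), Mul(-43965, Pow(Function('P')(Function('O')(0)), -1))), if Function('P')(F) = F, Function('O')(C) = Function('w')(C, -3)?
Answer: Rational(210809635, 2877) ≈ 73274.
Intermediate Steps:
Function('w')(u, U) = Mul(Rational(1, 5), U)
Function('O')(C) = Rational(-3, 5) (Function('O')(C) = Mul(Rational(1, 5), -3) = Rational(-3, 5))
Add(Mul(-88900, Pow(100695, -1)), Mul(-43965, Pow(Function('P')(Function('O')(0)), -1))) = Add(Mul(-88900, Pow(100695, -1)), Mul(-43965, Pow(Rational(-3, 5), -1))) = Add(Mul(-88900, Rational(1, 100695)), Mul(-43965, Rational(-5, 3))) = Add(Rational(-2540, 2877), 73275) = Rational(210809635, 2877)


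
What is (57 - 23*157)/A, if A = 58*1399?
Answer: -1777/40571 ≈ -0.043800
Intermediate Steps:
A = 81142
(57 - 23*157)/A = (57 - 23*157)/81142 = (57 - 3611)*(1/81142) = -3554*1/81142 = -1777/40571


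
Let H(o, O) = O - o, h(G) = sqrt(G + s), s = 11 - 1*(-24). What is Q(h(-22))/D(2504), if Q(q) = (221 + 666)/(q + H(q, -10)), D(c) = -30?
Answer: 887/300 ≈ 2.9567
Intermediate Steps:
s = 35 (s = 11 + 24 = 35)
h(G) = sqrt(35 + G) (h(G) = sqrt(G + 35) = sqrt(35 + G))
Q(q) = -887/10 (Q(q) = (221 + 666)/(q + (-10 - q)) = 887/(-10) = 887*(-1/10) = -887/10)
Q(h(-22))/D(2504) = -887/10/(-30) = -887/10*(-1/30) = 887/300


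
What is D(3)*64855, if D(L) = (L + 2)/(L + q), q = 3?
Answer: 324275/6 ≈ 54046.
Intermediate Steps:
D(L) = (2 + L)/(3 + L) (D(L) = (L + 2)/(L + 3) = (2 + L)/(3 + L))
D(3)*64855 = ((2 + 3)/(3 + 3))*64855 = (5/6)*64855 = 324275/6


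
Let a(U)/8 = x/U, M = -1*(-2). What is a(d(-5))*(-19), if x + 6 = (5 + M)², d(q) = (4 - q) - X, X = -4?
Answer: -6536/13 ≈ -502.77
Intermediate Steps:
M = 2
d(q) = 8 - q (d(q) = (4 - q) - 1*(-4) = (4 - q) + 4 = 8 - q)
x = 43 (x = -6 + (5 + 2)² = -6 + 7² = -6 + 49 = 43)
a(U) = 344/U (a(U) = 8*(43/U) = 344/U)
a(d(-5))*(-19) = (344/(8 - 1*(-5)))*(-19) = (344/(8 + 5))*(-19) = (344/13)*(-19) = -6536/13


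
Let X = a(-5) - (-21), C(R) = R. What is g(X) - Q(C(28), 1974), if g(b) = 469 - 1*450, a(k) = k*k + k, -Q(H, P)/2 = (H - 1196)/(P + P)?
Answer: 18169/987 ≈ 18.408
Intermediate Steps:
Q(H, P) = -(-1196 + H)/P (Q(H, P) = -2*(H - 1196)/(P + P) = -2*(-1196 + H)/(2*P) = -2*(-1196 + H)*1/(2*P) = -(-1196 + H)/P)
a(k) = k + k² (a(k) = k² + k = k + k²)
X = 41 (X = -5*(1 - 5) - (-21) = -5*(-4) - 1*(-21) = 20 + 21 = 41)
g(b) = 19 (g(b) = 469 - 450 = 19)
g(X) - Q(C(28), 1974) = 19 - (1196 - 1*28)/1974 = 19 - (1196 - 28)/1974 = 19 - 1168/1974 = 19 - 1*584/987 = 19 - 584/987 = 18169/987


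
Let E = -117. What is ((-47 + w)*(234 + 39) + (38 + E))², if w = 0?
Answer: 166668100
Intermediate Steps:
((-47 + w)*(234 + 39) + (38 + E))² = ((-47 + 0)*(234 + 39) + (38 - 117))² = (-47*273 - 79)² = (-12831 - 79)² = (-12910)² = 166668100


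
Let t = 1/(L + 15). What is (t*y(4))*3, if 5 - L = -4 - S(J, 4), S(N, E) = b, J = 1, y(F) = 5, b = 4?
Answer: 15/28 ≈ 0.53571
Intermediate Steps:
S(N, E) = 4
L = 13 (L = 5 - (-4 - 1*4) = 5 - (-4 - 4) = 5 - 1*(-8) = 5 + 8 = 13)
t = 1/28 (t = 1/(13 + 15) = 1/28 ≈ 0.035714)
(t*y(4))*3 = ((1/28)*5)*3 = (5/28)*3 = 15/28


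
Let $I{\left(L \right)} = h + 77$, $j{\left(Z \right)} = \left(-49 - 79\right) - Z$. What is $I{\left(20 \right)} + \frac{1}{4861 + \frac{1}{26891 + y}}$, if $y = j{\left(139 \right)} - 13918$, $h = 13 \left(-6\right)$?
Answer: $- \frac{61751161}{61763867} \approx -0.99979$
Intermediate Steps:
$j{\left(Z \right)} = -128 - Z$ ($j{\left(Z \right)} = \left(-49 - 79\right) - Z = -128 - Z$)
$h = -78$
$y = -14185$ ($y = \left(-128 - 139\right) - 13918 = -267 - 13918 = -14185$)
$I{\left(L \right)} = -1$ ($I{\left(L \right)} = -78 + 77 = -1$)
$I{\left(20 \right)} + \frac{1}{4861 + \frac{1}{26891 + y}} = -1 + \frac{1}{4861 + \frac{1}{26891 - 14185}} = -1 + \frac{1}{4861 + \frac{1}{12706}} = -1 + \frac{1}{\frac{61763867}{12706}} = -1 + \frac{12706}{61763867} = - \frac{61751161}{61763867}$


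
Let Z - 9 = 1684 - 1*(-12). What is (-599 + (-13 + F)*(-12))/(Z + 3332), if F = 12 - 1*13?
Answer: -431/5037 ≈ -0.085567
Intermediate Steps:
Z = 1705 (Z = 9 + (1684 - 1*(-12)) = 9 + (1684 + 12) = 9 + 1696 = 1705)
F = -1 (F = 12 - 13 = -1)
(-599 + (-13 + F)*(-12))/(Z + 3332) = (-599 + (-13 - 1)*(-12))/(1705 + 3332) = (-599 - 14*(-12))/5037 = (-599 + 168)*(1/5037) = -431*1/5037 = -431/5037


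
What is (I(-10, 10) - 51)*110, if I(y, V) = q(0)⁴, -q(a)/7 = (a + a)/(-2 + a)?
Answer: -5610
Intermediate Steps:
q(a) = -14*a/(-2 + a) (q(a) = -7*(a + a)/(-2 + a) = -7*2*a/(-2 + a) = -14*a/(-2 + a))
I(y, V) = 0 (I(y, V) = (-14*0/(-2 + 0))⁴ = (-14*0/(-2))⁴ = (-14*0*(-½))⁴ = 0⁴ = 0)
(I(-10, 10) - 51)*110 = (0 - 51)*110 = -51*110 = -5610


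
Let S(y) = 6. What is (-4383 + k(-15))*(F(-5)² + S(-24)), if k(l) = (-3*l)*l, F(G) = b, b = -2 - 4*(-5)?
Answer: -1669140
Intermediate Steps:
b = 18 (b = -2 + 20 = 18)
F(G) = 18
k(l) = -3*l²
(-4383 + k(-15))*(F(-5)² + S(-24)) = (-4383 - 3*(-15)²)*(18² + 6) = (-4383 - 3*225)*(324 + 6) = (-4383 - 675)*330 = -5058*330 = -1669140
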